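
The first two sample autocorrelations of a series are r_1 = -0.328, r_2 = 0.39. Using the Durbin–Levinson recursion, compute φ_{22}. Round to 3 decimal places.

0.316

φ_{22} = (r_2 − r_1²) / (1 − r_1²)
r_1² = (-0.328)² = 0.107584
Numerator = 0.39 − 0.1076 = 0.2824; denominator = 1 − 0.1076 = 0.8924
φ_{22} = 0.2824 / 0.8924 = 0.316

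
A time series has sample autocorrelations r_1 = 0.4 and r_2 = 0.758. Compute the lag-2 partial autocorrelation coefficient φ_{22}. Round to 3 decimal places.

φ_{22} = (r_2 − r_1²) / (1 − r_1²)
r_1² = (0.4)² = 0.16
Numerator = 0.758 − 0.1600 = 0.5980; denominator = 1 − 0.1600 = 0.8400
φ_{22} = 0.5980 / 0.8400 = 0.712

0.712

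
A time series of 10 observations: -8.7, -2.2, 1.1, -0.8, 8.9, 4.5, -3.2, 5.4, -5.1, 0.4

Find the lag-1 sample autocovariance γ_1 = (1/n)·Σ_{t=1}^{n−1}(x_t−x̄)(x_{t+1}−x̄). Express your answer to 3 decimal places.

Mean x̄ = (-8.7 − 2.2 + 1.1 − 0.8 + 8.9 + 4.5 − 3.2 + 5.4 − 5.1 + 0.4)/10 = 0.0300
Σ_{t=1}^{9}(x_t−x̄)(x_{t+1}−x̄) = -12.7489
γ_1 = -12.7489 / 10 = -1.275

-1.275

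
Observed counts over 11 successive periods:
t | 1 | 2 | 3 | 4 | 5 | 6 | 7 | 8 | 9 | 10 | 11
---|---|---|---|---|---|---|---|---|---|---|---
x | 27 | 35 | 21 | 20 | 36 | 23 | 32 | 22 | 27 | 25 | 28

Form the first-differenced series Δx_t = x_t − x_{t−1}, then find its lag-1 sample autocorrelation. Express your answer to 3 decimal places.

First differences Δx: 8, -14, -1, 16, -13, 9, -10, 5, -2, 3
Mean of differences = 0.1000
Numerator Σ(Δx_t−Δx̄)(Δx_{t+1}−Δx̄) = -594.0100
Denominator Σ(Δx_t−Δx̄)² = 904.9000
r_1(Δx) = -594.0100 / 904.9000 = -0.656

-0.656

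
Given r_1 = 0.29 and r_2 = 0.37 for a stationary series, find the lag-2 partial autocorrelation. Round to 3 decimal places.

φ_{22} = (r_2 − r_1²) / (1 − r_1²)
r_1² = (0.29)² = 0.0841
Numerator = 0.37 − 0.0841 = 0.2859; denominator = 1 − 0.0841 = 0.9159
φ_{22} = 0.2859 / 0.9159 = 0.312

0.312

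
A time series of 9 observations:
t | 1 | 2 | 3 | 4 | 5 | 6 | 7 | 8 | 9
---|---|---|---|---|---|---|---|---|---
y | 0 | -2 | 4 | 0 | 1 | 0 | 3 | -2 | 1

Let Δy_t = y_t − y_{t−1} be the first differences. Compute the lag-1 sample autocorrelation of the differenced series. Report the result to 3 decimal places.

-0.734

First differences Δy: -2, 6, -4, 1, -1, 3, -5, 3
Mean of differences = 0.1250
Numerator Σ(Δy_t−Δȳ)(Δy_{t+1}−Δȳ) = -74.0156
Denominator Σ(Δy_t−Δȳ)² = 100.8750
r_1(Δy) = -74.0156 / 100.8750 = -0.734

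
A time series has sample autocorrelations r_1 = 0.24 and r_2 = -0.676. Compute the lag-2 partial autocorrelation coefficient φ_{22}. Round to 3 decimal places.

φ_{22} = (r_2 − r_1²) / (1 − r_1²)
r_1² = (0.24)² = 0.0576
Numerator = -0.676 − 0.0576 = -0.7336; denominator = 1 − 0.0576 = 0.9424
φ_{22} = -0.7336 / 0.9424 = -0.778

-0.778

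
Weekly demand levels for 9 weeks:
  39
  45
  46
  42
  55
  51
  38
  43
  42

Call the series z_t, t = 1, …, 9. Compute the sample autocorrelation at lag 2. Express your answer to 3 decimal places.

-0.298

Mean z̄ = (39 + 45 + 46 + 42 + 55 + 51 + 38 + 43 + 42)/9 = 44.5556
Numerator Σ_{t=1}^{7}(z_t−z̄)(z_{t+2}−z̄) = -72.2840
Denominator Σ(z_t−z̄)² = 242.2222
r_2 = -72.2840 / 242.2222 = -0.298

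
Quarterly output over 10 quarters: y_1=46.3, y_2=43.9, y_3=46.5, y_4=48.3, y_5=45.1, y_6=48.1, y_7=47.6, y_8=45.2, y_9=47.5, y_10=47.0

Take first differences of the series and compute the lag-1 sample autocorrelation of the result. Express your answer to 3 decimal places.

-0.520

First differences Δy: -2.4, 2.6, 1.8, -3.2, 3.0, -0.5, -2.4, 2.3, -0.5
Mean of differences = 0.0778
Numerator Σ(Δy_t−Δȳ)(Δy_{t+1}−Δȳ) = -24.1760
Denominator Σ(Δy_t−Δȳ)² = 46.4956
r_1(Δy) = -24.1760 / 46.4956 = -0.520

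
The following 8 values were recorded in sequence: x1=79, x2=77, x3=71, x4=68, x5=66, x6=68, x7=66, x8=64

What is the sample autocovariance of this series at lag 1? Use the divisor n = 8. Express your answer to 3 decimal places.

14.436

Mean x̄ = (79 + 77 + 71 + 68 + 66 + 68 + 66 + 64)/8 = 69.8750
Σ_{t=1}^{7}(x_t−x̄)(x_{t+1}−x̄) = 115.4844
γ_1 = 115.4844 / 8 = 14.436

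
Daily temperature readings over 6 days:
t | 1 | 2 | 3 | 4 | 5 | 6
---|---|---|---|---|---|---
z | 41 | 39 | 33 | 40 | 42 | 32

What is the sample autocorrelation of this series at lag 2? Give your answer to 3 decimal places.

Mean z̄ = (41 + 39 + 33 + 40 + 42 + 32)/6 = 37.8333
Deviations from mean: 3.1667, 1.1667, -4.8333, 2.1667, 4.1667, -5.8333
Σ(z_t−z̄)(z_{t+2}−z̄) = (-15.3056) + (2.5278) + (-20.1389) + (-12.6389) = -45.5556
Denominator Σ(z_t−z̄)² = 90.8333
r_2 = -45.5556 / 90.8333 = -0.502

-0.502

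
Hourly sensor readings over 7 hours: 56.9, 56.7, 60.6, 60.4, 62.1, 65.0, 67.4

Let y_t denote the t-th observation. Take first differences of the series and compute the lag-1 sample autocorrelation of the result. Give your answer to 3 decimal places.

First differences Δy: -0.2, 3.9, -0.2, 1.7, 2.9, 2.4
Mean of differences = 1.7500
Numerator Σ(Δy_t−Δȳ)(Δy_{t+1}−Δȳ) = -7.5975
Denominator Σ(Δy_t−Δȳ)² = 13.9750
r_1(Δy) = -7.5975 / 13.9750 = -0.544

-0.544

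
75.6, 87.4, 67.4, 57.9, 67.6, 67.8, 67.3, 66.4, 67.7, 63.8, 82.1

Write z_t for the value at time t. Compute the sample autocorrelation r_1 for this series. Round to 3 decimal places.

0.117

Mean z̄ = (75.6 + 87.4 + 67.4 + 57.9 + 67.6 + 67.8 + 67.3 + 66.4 + 67.7 + 63.8 + 82.1)/11 = 70.0909
Numerator Σ_{t=1}^{10}(z_t−z̄)(z_{t+1}−z̄) = 82.6699
Denominator Σ(z_t−z̄)² = 708.1891
r_1 = 82.6699 / 708.1891 = 0.117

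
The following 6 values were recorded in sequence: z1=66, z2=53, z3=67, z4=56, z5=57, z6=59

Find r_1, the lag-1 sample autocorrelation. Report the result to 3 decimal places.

Mean z̄ = (66 + 53 + 67 + 56 + 57 + 59)/6 = 59.6667
Deviations from mean: 6.3333, -6.6667, 7.3333, -3.6667, -2.6667, -0.6667
Σ(z_t−z̄)(z_{t+1}−z̄) = (-42.2222) + (-48.8889) + (-26.8889) + (9.7778) + (1.7778) = -106.4444
Denominator Σ(z_t−z̄)² = 159.3333
r_1 = -106.4444 / 159.3333 = -0.668

-0.668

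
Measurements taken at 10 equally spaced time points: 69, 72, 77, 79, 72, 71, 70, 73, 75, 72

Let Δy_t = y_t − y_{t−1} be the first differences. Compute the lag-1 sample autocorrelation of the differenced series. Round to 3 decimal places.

0.135

First differences Δy: 3, 5, 2, -7, -1, -1, 3, 2, -3
Mean of differences = 0.3333
Numerator Σ(Δy_t−Δȳ)(Δy_{t+1}−Δȳ) = 14.8889
Denominator Σ(Δy_t−Δȳ)² = 110.0000
r_1(Δy) = 14.8889 / 110.0000 = 0.135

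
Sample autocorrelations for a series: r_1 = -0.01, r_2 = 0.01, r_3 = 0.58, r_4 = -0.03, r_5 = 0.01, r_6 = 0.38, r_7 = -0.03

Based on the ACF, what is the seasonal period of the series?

The largest autocorrelation is r_3 = 0.58, with a weaker echo at lag 6 (0.38); the remaining lags stay at or below 0.01.
The dominant spike at lag 3 indicates a seasonal period of 3.

3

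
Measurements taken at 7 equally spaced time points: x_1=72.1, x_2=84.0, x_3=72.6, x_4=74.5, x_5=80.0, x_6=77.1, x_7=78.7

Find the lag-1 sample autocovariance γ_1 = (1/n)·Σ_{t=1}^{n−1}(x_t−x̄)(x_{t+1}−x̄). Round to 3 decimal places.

-8.733

Mean x̄ = (72.1 + 84.0 + 72.6 + 74.5 + 80.0 + 77.1 + 78.7)/7 = 77.0000
Deviations: -4.9000, 7.0000, -4.4000, -2.5000, 3.0000, 0.1000, 1.7000
Σ_{t=1}^{6}(x_t−x̄)(x_{t+1}−x̄) = -61.1300
γ_1 = -61.1300 / 7 = -8.733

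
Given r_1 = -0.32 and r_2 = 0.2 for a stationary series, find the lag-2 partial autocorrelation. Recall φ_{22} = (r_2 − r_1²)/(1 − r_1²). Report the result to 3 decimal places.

0.109

φ_{22} = (r_2 − r_1²) / (1 − r_1²)
r_1² = (-0.32)² = 0.1024
Numerator = 0.2 − 0.1024 = 0.0976; denominator = 1 − 0.1024 = 0.8976
φ_{22} = 0.0976 / 0.8976 = 0.109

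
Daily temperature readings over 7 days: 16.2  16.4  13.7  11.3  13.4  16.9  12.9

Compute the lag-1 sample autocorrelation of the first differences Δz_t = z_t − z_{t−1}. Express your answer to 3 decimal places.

-0.132

First differences Δz: 0.2, -2.7, -2.4, 2.1, 3.5, -4.0
Mean of differences = -0.5500
Numerator Σ(Δz_t−Δz̄)(Δz_{t+1}−Δz̄) = -5.7775
Denominator Σ(Δz_t−Δz̄)² = 43.9350
r_1(Δz) = -5.7775 / 43.9350 = -0.132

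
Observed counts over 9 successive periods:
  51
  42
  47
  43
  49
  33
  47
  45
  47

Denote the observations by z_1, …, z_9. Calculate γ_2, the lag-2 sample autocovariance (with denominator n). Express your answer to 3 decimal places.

6.812

Mean z̄ = (51 + 42 + 47 + 43 + 49 + 33 + 47 + 45 + 47)/9 = 44.8889
Σ_{t=1}^{7}(z_t−z̄)(z_{t+2}−z̄) = 61.3086
γ_2 = 61.3086 / 9 = 6.812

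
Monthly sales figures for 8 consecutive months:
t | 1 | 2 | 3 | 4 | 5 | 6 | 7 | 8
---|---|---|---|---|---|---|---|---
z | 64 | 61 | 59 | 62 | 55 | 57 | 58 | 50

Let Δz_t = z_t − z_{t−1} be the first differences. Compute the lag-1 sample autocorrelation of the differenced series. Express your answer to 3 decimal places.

First differences Δz: -3, -2, 3, -7, 2, 1, -8
Mean of differences = -2.0000
Numerator Σ(Δz_t−Δz̄)(Δz_{t+1}−Δz̄) = -51.0000
Denominator Σ(Δz_t−Δz̄)² = 112.0000
r_1(Δz) = -51.0000 / 112.0000 = -0.455

-0.455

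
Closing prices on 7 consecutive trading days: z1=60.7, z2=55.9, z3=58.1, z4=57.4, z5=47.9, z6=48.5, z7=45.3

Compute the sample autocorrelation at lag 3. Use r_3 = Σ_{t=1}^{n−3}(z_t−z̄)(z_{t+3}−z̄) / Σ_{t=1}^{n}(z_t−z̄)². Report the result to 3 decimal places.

-0.184

Mean z̄ = (60.7 + 55.9 + 58.1 + 57.4 + 47.9 + 48.5 + 45.3)/7 = 53.4000
Deviations from mean: 7.3000, 2.5000, 4.7000, 4.0000, -5.5000, -4.9000, -8.1000
Σ(z_t−z̄)(z_{t+3}−z̄) = (29.2000) + (-13.7500) + (-23.0300) + (-32.4000) = -39.9800
Denominator Σ(z_t−z̄)² = 217.5000
r_3 = -39.9800 / 217.5000 = -0.184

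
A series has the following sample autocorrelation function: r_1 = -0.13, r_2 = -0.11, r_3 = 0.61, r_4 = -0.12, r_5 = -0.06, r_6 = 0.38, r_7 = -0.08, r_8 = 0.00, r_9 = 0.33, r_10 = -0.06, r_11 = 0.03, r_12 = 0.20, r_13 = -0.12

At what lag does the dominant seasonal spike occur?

The largest autocorrelation is r_3 = 0.61, with weaker echoes at lags 6 (0.38), 9 (0.33) and 12 (0.20); the remaining lags stay at or below 0.03.
The dominant spike at lag 3 indicates a seasonal period of 3.

3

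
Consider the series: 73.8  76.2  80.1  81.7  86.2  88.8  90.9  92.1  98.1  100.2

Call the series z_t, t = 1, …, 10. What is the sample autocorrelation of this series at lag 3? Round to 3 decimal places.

Mean z̄ = (73.8 + 76.2 + 80.1 + 81.7 + 86.2 + 88.8 + 90.9 + 92.1 + 98.1 + 100.2)/10 = 86.8100
Σ(z_t−z̄)(z_{t+3}−z̄) = (66.4811) + (6.4721) + (-13.3529) + (-20.8999) + (-3.2269) + (22.4671) + (54.7651) = 112.7057
Denominator Σ(z_t−z̄)² = 708.7690
r_3 = 112.7057 / 708.7690 = 0.159

0.159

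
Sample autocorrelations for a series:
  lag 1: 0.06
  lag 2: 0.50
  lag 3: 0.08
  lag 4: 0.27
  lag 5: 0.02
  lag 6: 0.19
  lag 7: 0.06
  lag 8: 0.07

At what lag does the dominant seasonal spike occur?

2

The largest autocorrelation is r_2 = 0.50, with weaker echoes at lags 4 (0.27) and 6 (0.19); the remaining lags stay at or below 0.08.
The dominant spike at lag 2 indicates a seasonal period of 2.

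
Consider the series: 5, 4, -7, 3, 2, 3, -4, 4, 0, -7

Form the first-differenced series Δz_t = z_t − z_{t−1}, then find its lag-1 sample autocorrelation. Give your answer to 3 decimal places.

-0.477

First differences Δz: -1, -11, 10, -1, 1, -7, 8, -4, -7
Mean of differences = -1.3333
Numerator Σ(Δz_t−Δz̄)(Δz_{t+1}−Δz̄) = -184.1111
Denominator Σ(Δz_t−Δz̄)² = 386.0000
r_1(Δz) = -184.1111 / 386.0000 = -0.477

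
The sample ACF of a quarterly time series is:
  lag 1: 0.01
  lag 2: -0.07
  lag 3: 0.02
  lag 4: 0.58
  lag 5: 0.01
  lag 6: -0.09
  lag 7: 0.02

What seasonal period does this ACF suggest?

4

The largest autocorrelation is r_4 = 0.58; the remaining lags stay at or below 0.02.
The dominant spike at lag 4 indicates a seasonal period of 4.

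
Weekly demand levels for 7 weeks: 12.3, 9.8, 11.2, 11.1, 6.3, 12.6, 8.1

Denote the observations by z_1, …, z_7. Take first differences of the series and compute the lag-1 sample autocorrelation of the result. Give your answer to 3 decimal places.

First differences Δz: -2.5, 1.4, -0.1, -4.8, 6.3, -4.5
Mean of differences = -0.7000
Numerator Σ(Δz_t−Δz̄)(Δz_{t+1}−Δz̄) = -60.2800
Denominator Σ(Δz_t−Δz̄)² = 88.2600
r_1(Δz) = -60.2800 / 88.2600 = -0.683

-0.683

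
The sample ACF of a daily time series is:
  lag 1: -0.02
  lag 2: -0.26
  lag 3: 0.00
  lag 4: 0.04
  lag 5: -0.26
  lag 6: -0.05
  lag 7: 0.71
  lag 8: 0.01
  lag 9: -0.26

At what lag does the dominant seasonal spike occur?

The largest autocorrelation is r_7 = 0.71; the remaining lags stay at or below 0.04.
The dominant spike at lag 7 indicates a seasonal period of 7.

7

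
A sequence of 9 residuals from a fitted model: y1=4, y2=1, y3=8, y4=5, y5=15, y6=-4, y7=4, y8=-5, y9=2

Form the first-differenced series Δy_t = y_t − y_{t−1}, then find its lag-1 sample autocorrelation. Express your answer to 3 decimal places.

First differences Δy: -3, 7, -3, 10, -19, 8, -9, 7
Mean of differences = -0.2500
Numerator Σ(Δy_t−Δȳ)(Δy_{t+1}−Δȳ) = -550.5625
Denominator Σ(Δy_t−Δȳ)² = 721.5000
r_1(Δy) = -550.5625 / 721.5000 = -0.763

-0.763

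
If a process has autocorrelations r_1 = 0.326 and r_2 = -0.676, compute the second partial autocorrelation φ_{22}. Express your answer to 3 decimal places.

-0.875

φ_{22} = (r_2 − r_1²) / (1 − r_1²)
r_1² = (0.326)² = 0.106276
Numerator = -0.676 − 0.1063 = -0.7823; denominator = 1 − 0.1063 = 0.8937
φ_{22} = -0.7823 / 0.8937 = -0.875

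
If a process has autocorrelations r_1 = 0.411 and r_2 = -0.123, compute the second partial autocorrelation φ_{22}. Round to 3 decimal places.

φ_{22} = (r_2 − r_1²) / (1 − r_1²)
r_1² = (0.411)² = 0.168921
Numerator = -0.123 − 0.1689 = -0.2919; denominator = 1 − 0.1689 = 0.8311
φ_{22} = -0.2919 / 0.8311 = -0.351

-0.351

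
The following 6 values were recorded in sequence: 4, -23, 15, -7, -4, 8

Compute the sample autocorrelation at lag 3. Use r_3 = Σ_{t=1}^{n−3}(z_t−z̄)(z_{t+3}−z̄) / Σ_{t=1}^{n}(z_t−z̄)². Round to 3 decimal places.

0.202

Mean z̄ = (4 − 23 + 15 − 7 − 4 + 8)/6 = -1.1667
Deviations from mean: 5.1667, -21.8333, 16.1667, -5.8333, -2.8333, 9.1667
Σ(z_t−z̄)(z_{t+3}−z̄) = (-30.1389) + (61.8611) + (148.1944) = 179.9167
Denominator Σ(z_t−z̄)² = 890.8333
r_3 = 179.9167 / 890.8333 = 0.202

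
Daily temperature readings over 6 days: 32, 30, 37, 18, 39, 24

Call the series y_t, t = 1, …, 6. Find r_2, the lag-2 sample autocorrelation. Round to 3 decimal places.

0.475

Mean ȳ = (32 + 30 + 37 + 18 + 39 + 24)/6 = 30.0000
Deviations from mean: 2.0000, 0.0000, 7.0000, -12.0000, 9.0000, -6.0000
Σ(y_t−ȳ)(y_{t+2}−ȳ) = (14.0000) + (0.0000) + (63.0000) + (72.0000) = 149.0000
Denominator Σ(y_t−ȳ)² = 314.0000
r_2 = 149.0000 / 314.0000 = 0.475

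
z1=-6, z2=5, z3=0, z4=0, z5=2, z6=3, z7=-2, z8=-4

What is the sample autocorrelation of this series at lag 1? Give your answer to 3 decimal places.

-0.215

Mean z̄ = (-6 + 5 + 0 + 0 + 2 + 3 − 2 − 4)/8 = -0.2500
Deviations from mean: -5.7500, 5.2500, 0.2500, 0.2500, 2.2500, 3.2500, -1.7500, -3.7500
Numerator Σ_{t=1}^{7}(z_t−z̄)(z_{t+1}−z̄) = -20.0625
Denominator Σ(z_t−z̄)² = 93.5000
r_1 = -20.0625 / 93.5000 = -0.215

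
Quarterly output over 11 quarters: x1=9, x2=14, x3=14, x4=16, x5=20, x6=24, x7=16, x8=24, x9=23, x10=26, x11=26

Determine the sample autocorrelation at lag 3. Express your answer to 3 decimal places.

0.140

Mean x̄ = (9 + 14 + 14 + 16 + 20 + 24 + 16 + 24 + 23 + 26 + 26)/11 = 19.2727
Numerator Σ_{t=1}^{8}(x_t−x̄)(x_{t+3}−x̄) = 46.4132
Denominator Σ(x_t−x̄)² = 332.1818
r_3 = 46.4132 / 332.1818 = 0.140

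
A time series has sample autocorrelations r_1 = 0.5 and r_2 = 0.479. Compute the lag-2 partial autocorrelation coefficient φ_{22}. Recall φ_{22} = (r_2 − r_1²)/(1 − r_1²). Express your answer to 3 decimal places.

0.305

φ_{22} = (r_2 − r_1²) / (1 − r_1²)
r_1² = (0.5)² = 0.25
Numerator = 0.479 − 0.2500 = 0.2290; denominator = 1 − 0.2500 = 0.7500
φ_{22} = 0.2290 / 0.7500 = 0.305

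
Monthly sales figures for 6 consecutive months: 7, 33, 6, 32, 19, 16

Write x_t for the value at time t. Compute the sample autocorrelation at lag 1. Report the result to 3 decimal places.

-0.752

Mean x̄ = (7 + 33 + 6 + 32 + 19 + 16)/6 = 18.8333
Deviations from mean: -11.8333, 14.1667, -12.8333, 13.1667, 0.1667, -2.8333
Σ(x_t−x̄)(x_{t+1}−x̄) = (-167.6389) + (-181.8056) + (-168.9722) + (2.1944) + (-0.4722) = -516.6944
Denominator Σ(x_t−x̄)² = 686.8333
r_1 = -516.6944 / 686.8333 = -0.752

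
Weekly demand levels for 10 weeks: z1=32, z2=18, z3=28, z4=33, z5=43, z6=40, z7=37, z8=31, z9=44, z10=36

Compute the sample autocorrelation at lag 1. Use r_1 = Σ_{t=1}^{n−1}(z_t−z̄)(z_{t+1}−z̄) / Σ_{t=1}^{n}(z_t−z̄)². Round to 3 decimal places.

Mean z̄ = (32 + 18 + 28 + 33 + 43 + 40 + 37 + 31 + 44 + 36)/10 = 34.2000
Numerator Σ_{t=1}^{9}(z_t−z̄)(z_{t+1}−z̄) = 177.5600
Denominator Σ(z_t−z̄)² = 535.6000
r_1 = 177.5600 / 535.6000 = 0.332

0.332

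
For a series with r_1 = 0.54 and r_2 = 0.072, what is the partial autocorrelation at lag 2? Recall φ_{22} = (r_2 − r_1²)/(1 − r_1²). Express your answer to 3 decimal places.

φ_{22} = (r_2 − r_1²) / (1 − r_1²)
r_1² = (0.54)² = 0.2916
Numerator = 0.072 − 0.2916 = -0.2196; denominator = 1 − 0.2916 = 0.7084
φ_{22} = -0.2196 / 0.7084 = -0.310

-0.310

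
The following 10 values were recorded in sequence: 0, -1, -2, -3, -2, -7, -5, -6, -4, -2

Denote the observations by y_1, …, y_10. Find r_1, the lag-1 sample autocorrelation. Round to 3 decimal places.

0.411

Mean ȳ = (0 − 1 − 2 − 3 − 2 − 7 − 5 − 6 − 4 − 2)/10 = -3.2000
Numerator Σ_{t=1}^{9}(y_t−ȳ)(y_{t+1}−ȳ) = 18.7600
Denominator Σ(y_t−ȳ)² = 45.6000
r_1 = 18.7600 / 45.6000 = 0.411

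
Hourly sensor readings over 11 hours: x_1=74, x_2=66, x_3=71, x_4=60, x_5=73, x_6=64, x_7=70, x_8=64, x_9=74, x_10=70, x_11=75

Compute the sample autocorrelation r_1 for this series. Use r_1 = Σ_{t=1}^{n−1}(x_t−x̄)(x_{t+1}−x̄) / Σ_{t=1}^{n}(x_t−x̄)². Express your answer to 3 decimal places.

-0.474

Mean x̄ = (74 + 66 + 71 + 60 + 73 + 64 + 70 + 64 + 74 + 70 + 75)/11 = 69.1818
Numerator Σ_{t=1}^{10}(x_t−x̄)(x_{t+1}−x̄) = -117.3967
Denominator Σ(x_t−x̄)² = 247.6364
r_1 = -117.3967 / 247.6364 = -0.474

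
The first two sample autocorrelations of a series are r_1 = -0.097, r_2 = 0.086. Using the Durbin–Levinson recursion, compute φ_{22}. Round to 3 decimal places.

0.077

φ_{22} = (r_2 − r_1²) / (1 − r_1²)
r_1² = (-0.097)² = 0.009409
Numerator = 0.086 − 0.0094 = 0.0766; denominator = 1 − 0.0094 = 0.9906
φ_{22} = 0.0766 / 0.9906 = 0.077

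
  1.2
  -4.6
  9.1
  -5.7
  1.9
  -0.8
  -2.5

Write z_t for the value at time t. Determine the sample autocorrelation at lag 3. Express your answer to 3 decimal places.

-0.067

Mean z̄ = (1.2 − 4.6 + 9.1 − 5.7 + 1.9 − 0.8 − 2.5)/7 = -0.2000
Deviations from mean: 1.4000, -4.4000, 9.3000, -5.5000, 2.1000, -0.6000, -2.3000
Σ(z_t−z̄)(z_{t+3}−z̄) = (-7.7000) + (-9.2400) + (-5.5800) + (12.6500) = -9.8700
Denominator Σ(z_t−z̄)² = 148.1200
r_3 = -9.8700 / 148.1200 = -0.067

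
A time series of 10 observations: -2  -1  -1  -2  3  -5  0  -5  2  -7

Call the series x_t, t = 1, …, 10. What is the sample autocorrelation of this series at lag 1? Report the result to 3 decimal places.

-0.663

Mean x̄ = (-2 − 1 − 1 − 2 + 3 − 5 + 0 − 5 + 2 − 7)/10 = -1.8000
Numerator Σ_{t=1}^{9}(x_t−x̄)(x_{t+1}−x̄) = -59.4400
Denominator Σ(x_t−x̄)² = 89.6000
r_1 = -59.4400 / 89.6000 = -0.663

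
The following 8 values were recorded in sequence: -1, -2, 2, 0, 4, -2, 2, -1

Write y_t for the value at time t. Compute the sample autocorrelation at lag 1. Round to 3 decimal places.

Mean ȳ = (-1 − 2 + 2 + 0 + 4 − 2 + 2 − 1)/8 = 0.2500
Deviations from mean: -1.2500, -2.2500, 1.7500, -0.2500, 3.7500, -2.2500, 1.7500, -1.2500
Σ(y_t−ȳ)(y_{t+1}−ȳ) = (2.8125) + (-3.9375) + (-0.4375) + (-0.9375) + (-8.4375) + (-3.9375) + (-2.1875) = -17.0625
Denominator Σ(y_t−ȳ)² = 33.5000
r_1 = -17.0625 / 33.5000 = -0.509

-0.509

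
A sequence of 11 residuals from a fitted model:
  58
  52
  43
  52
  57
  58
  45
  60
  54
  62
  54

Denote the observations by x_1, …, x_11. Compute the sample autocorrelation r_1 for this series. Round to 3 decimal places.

Mean x̄ = (58 + 52 + 43 + 52 + 57 + 58 + 45 + 60 + 54 + 62 + 54)/11 = 54.0909
Numerator Σ_{t=1}^{10}(x_t−x̄)(x_{t+1}−x̄) = -47.7355
Denominator Σ(x_t−x̄)² = 350.9091
r_1 = -47.7355 / 350.9091 = -0.136

-0.136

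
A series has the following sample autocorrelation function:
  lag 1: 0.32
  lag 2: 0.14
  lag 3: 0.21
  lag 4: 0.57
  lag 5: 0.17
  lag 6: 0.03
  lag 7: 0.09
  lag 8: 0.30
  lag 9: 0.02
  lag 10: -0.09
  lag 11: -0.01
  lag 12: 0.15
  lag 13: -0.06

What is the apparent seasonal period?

The largest autocorrelation is r_4 = 0.57; the remaining lags stay at or below 0.32. The elevated value at lag 1 (0.32), dropping to 0.14 at lag 2, reflects decaying short-term dependence rather than seasonality.
The dominant spike at lag 4 indicates a seasonal period of 4.

4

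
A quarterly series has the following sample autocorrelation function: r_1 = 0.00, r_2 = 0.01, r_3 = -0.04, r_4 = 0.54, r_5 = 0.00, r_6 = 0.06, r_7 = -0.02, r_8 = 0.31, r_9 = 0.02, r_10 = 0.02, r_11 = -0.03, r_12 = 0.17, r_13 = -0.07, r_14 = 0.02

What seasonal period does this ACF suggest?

The largest autocorrelation is r_4 = 0.54, with weaker echoes at lags 8 (0.31) and 12 (0.17); the remaining lags stay at or below 0.06.
The dominant spike at lag 4 indicates a seasonal period of 4.

4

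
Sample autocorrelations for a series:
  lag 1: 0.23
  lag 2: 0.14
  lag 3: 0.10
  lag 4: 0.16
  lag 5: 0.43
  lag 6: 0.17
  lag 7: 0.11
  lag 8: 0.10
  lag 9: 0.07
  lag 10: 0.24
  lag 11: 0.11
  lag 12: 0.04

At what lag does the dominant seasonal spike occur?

The largest autocorrelation is r_5 = 0.43, with a weaker echo at lag 10 (0.24); the remaining lags stay at or below 0.23. The elevated value at lag 1 (0.23), dropping to 0.14 at lag 2, reflects decaying short-term dependence rather than seasonality.
The dominant spike at lag 5 indicates a seasonal period of 5.

5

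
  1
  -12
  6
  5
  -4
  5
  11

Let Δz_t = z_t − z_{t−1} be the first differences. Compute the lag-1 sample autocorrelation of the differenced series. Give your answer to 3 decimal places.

-0.446

First differences Δz: -13, 18, -1, -9, 9, 6
Mean of differences = 1.6667
Numerator Σ(Δz_t−Δz̄)(Δz_{t+1}−Δz̄) = -301.1111
Denominator Σ(Δz_t−Δz̄)² = 675.3333
r_1(Δz) = -301.1111 / 675.3333 = -0.446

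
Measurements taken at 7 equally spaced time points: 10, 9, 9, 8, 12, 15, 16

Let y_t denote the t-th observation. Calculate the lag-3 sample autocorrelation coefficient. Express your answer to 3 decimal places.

-0.360

Mean ȳ = (10 + 9 + 9 + 8 + 12 + 15 + 16)/7 = 11.2857
Deviations from mean: -1.2857, -2.2857, -2.2857, -3.2857, 0.7143, 3.7143, 4.7143
Σ(y_t−ȳ)(y_{t+3}−ȳ) = (4.2245) + (-1.6327) + (-8.4898) + (-15.4898) = -21.3878
Denominator Σ(y_t−ȳ)² = 59.4286
r_3 = -21.3878 / 59.4286 = -0.360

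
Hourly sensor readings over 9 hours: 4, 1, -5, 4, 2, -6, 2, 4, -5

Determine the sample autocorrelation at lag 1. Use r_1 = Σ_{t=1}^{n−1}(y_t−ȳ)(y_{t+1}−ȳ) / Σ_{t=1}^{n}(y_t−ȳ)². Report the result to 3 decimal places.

Mean ȳ = (4 + 1 − 5 + 4 + 2 − 6 + 2 + 4 − 5)/9 = 0.1111
Numerator Σ_{t=1}^{8}(y_t−ȳ)(y_{t+1}−ȳ) = -49.2346
Denominator Σ(y_t−ȳ)² = 142.8889
r_1 = -49.2346 / 142.8889 = -0.345

-0.345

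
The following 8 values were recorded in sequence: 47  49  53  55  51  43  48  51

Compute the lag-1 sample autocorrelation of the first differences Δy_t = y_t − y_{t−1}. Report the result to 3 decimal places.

0.112

First differences Δy: 2, 4, 2, -4, -8, 5, 3
Mean of differences = 0.5714
Numerator Σ(Δy_t−Δȳ)(Δy_{t+1}−Δȳ) = 15.2449
Denominator Σ(Δy_t−Δȳ)² = 135.7143
r_1(Δy) = 15.2449 / 135.7143 = 0.112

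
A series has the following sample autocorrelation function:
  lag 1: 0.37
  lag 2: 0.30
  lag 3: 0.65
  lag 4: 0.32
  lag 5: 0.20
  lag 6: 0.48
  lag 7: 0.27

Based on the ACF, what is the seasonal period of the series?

The largest autocorrelation is r_3 = 0.65, with a weaker echo at lag 6 (0.48); the remaining lags stay at or below 0.37. The elevated value at lag 1 (0.37), dropping to 0.30 at lag 2, reflects decaying short-term dependence rather than seasonality.
The dominant spike at lag 3 indicates a seasonal period of 3.

3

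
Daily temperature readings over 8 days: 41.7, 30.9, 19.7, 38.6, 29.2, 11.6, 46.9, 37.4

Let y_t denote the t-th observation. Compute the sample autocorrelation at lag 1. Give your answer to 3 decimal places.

Mean ȳ = (41.7 + 30.9 + 19.7 + 38.6 + 29.2 + 11.6 + 46.9 + 37.4)/8 = 32.0000
Deviations from mean: 9.7000, -1.1000, -12.3000, 6.6000, -2.8000, -20.4000, 14.9000, 5.4000
Numerator Σ_{t=1}^{7}(y_t−ȳ)(y_{t+1}−ȳ) = -263.1800
Denominator Σ(y_t−ȳ)² = 965.3200
r_1 = -263.1800 / 965.3200 = -0.273

-0.273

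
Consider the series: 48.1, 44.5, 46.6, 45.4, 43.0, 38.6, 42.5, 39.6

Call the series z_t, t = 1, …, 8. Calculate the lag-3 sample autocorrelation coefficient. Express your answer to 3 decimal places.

-0.092

Mean z̄ = (48.1 + 44.5 + 46.6 + 45.4 + 43.0 + 38.6 + 42.5 + 39.6)/8 = 43.5375
Deviations from mean: 4.5625, 0.9625, 3.0625, 1.8625, -0.5375, -4.9375, -1.0375, -3.9375
Numerator Σ_{t=1}^{5}(z_t−z̄)(z_{t+3}−z̄) = -6.9567
Denominator Σ(z_t−z̄)² = 75.8388
r_3 = -6.9567 / 75.8388 = -0.092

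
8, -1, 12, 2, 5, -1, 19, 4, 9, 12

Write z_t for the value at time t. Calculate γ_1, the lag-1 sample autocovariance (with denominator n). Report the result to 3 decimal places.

Mean z̄ = (8 − 1 + 12 + 2 + 5 − 1 + 19 + 4 + 9 + 12)/10 = 6.9000
Σ_{t=1}^{9}(z_t−z̄)(z_{t+1}−z̄) = -175.7100
γ_1 = -175.7100 / 10 = -17.571

-17.571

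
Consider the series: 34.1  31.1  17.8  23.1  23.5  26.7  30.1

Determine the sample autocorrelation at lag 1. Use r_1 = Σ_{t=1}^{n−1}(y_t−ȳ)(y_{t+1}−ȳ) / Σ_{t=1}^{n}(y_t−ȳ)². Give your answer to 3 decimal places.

Mean ȳ = (34.1 + 31.1 + 17.8 + 23.1 + 23.5 + 26.7 + 30.1)/7 = 26.6286
Deviations from mean: 7.4714, 4.4714, -8.8286, -3.5286, -3.1286, 0.0714, 3.4714
Numerator Σ_{t=1}^{6}(y_t−ȳ)(y_{t+1}−ȳ) = 36.1478
Denominator Σ(y_t−ȳ)² = 188.0543
r_1 = 36.1478 / 188.0543 = 0.192

0.192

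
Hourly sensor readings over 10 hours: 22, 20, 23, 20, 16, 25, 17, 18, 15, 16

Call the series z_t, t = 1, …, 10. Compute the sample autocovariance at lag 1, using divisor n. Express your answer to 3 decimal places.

-0.444

Mean z̄ = (22 + 20 + 23 + 20 + 16 + 25 + 17 + 18 + 15 + 16)/10 = 19.2000
Σ_{t=1}^{9}(z_t−z̄)(z_{t+1}−z̄) = -4.4400
γ_1 = -4.4400 / 10 = -0.444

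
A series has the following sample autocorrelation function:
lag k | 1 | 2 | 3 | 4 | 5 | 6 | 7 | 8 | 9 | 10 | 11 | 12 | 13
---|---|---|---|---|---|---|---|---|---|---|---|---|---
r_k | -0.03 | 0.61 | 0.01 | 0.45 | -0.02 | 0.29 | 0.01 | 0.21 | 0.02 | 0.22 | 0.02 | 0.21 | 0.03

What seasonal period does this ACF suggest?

2

The largest autocorrelation is r_2 = 0.61, with weaker echoes at lags 4 (0.45), 6 (0.29), 8 (0.21), 10 (0.22) and 12 (0.21); the remaining lags stay at or below 0.03.
The dominant spike at lag 2 indicates a seasonal period of 2.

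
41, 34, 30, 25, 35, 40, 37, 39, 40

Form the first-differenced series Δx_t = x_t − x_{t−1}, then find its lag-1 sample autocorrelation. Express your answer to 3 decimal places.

First differences Δx: -7, -4, -5, 10, 5, -3, 2, 1
Mean of differences = -0.1250
Numerator Σ(Δx_t−Δx̄)(Δx_{t+1}−Δx̄) = 29.6094
Denominator Σ(Δx_t−Δx̄)² = 228.8750
r_1(Δx) = 29.6094 / 228.8750 = 0.129

0.129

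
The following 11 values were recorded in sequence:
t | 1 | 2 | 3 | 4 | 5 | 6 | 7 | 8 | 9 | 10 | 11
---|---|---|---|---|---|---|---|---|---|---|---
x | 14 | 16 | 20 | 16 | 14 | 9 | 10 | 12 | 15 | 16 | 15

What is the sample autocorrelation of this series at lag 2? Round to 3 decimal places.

-0.028

Mean x̄ = (14 + 16 + 20 + 16 + 14 + 9 + 10 + 12 + 15 + 16 + 15)/11 = 14.2727
Numerator Σ_{t=1}^{9}(x_t−x̄)(x_{t+2}−x̄) = -2.6033
Denominator Σ(x_t−x̄)² = 94.1818
r_2 = -2.6033 / 94.1818 = -0.028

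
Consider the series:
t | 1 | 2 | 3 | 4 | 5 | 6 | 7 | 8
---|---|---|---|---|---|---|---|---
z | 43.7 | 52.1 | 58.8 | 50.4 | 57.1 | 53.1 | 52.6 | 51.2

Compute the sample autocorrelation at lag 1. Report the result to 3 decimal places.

-0.125

Mean z̄ = (43.7 + 52.1 + 58.8 + 50.4 + 57.1 + 53.1 + 52.6 + 51.2)/8 = 52.3750
Deviations from mean: -8.6750, -0.2750, 6.4250, -1.9750, 4.7250, 0.7250, 0.2250, -1.1750
Σ(z_t−z̄)(z_{t+1}−z̄) = (2.3856) + (-1.7669) + (-12.6894) + (-9.3319) + (3.4256) + (0.1631) + (-0.2644) = -18.0781
Denominator Σ(z_t−z̄)² = 144.7950
r_1 = -18.0781 / 144.7950 = -0.125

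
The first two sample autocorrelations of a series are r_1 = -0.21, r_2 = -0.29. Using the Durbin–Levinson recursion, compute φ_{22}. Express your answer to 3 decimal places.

-0.350

φ_{22} = (r_2 − r_1²) / (1 − r_1²)
r_1² = (-0.21)² = 0.0441
Numerator = -0.29 − 0.0441 = -0.3341; denominator = 1 − 0.0441 = 0.9559
φ_{22} = -0.3341 / 0.9559 = -0.350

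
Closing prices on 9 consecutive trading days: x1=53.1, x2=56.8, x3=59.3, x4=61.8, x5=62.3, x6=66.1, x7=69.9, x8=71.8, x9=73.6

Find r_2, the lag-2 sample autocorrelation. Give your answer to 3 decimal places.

Mean x̄ = (53.1 + 56.8 + 59.3 + 61.8 + 62.3 + 66.1 + 69.9 + 71.8 + 73.6)/9 = 63.8556
Numerator Σ_{t=1}^{7}(x_t−x̄)(x_{t+2}−x̄) = 133.3016
Denominator Σ(x_t−x̄)² = 392.5022
r_2 = 133.3016 / 392.5022 = 0.340

0.340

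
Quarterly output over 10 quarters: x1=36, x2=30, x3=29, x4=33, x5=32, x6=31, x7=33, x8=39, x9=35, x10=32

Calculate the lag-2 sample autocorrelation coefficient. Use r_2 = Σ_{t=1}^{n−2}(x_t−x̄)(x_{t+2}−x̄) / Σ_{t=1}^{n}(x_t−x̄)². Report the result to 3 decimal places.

Mean x̄ = (36 + 30 + 29 + 33 + 32 + 31 + 33 + 39 + 35 + 32)/10 = 33.0000
Numerator Σ_{t=1}^{8}(x_t−x̄)(x_{t+2}−x̄) = -26.0000
Denominator Σ(x_t−x̄)² = 80.0000
r_2 = -26.0000 / 80.0000 = -0.325

-0.325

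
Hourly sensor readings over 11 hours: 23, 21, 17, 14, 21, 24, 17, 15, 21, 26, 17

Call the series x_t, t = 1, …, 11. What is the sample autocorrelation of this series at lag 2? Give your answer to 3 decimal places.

-0.699

Mean x̄ = (23 + 21 + 17 + 14 + 21 + 24 + 17 + 15 + 21 + 26 + 17)/11 = 19.6364
Numerator Σ_{t=1}^{9}(x_t−x̄)(x_{t+2}−x̄) = -105.2645
Denominator Σ(x_t−x̄)² = 150.5455
r_2 = -105.2645 / 150.5455 = -0.699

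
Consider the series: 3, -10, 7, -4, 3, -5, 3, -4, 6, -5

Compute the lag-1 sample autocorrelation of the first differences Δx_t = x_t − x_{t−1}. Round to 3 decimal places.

First differences Δx: -13, 17, -11, 7, -8, 8, -7, 10, -11
Mean of differences = -0.8889
Numerator Σ(Δx_t−Δx̄)(Δx_{t+1}−Δx̄) = -827.5679
Denominator Σ(Δx_t−Δx̄)² = 1018.8889
r_1(Δx) = -827.5679 / 1018.8889 = -0.812

-0.812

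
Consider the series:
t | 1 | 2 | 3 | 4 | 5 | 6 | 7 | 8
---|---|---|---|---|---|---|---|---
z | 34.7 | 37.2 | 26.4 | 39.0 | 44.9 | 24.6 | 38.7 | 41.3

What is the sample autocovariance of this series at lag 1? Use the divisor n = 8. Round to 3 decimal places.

Mean z̄ = (34.7 + 37.2 + 26.4 + 39.0 + 44.9 + 24.6 + 38.7 + 41.3)/8 = 35.8500
Σ_{t=1}^{7}(z_t−z̄)(z_{t+1}−z̄) = -133.9125
γ_1 = -133.9125 / 8 = -16.739

-16.739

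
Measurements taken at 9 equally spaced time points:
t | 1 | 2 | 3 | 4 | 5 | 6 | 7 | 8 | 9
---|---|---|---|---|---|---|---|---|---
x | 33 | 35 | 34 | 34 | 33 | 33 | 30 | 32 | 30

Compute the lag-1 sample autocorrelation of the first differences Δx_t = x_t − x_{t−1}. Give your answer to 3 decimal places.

-0.606

First differences Δx: 2, -1, 0, -1, 0, -3, 2, -2
Mean of differences = -0.3750
Numerator Σ(Δx_t−Δx̄)(Δx_{t+1}−Δx̄) = -13.2656
Denominator Σ(Δx_t−Δx̄)² = 21.8750
r_1(Δx) = -13.2656 / 21.8750 = -0.606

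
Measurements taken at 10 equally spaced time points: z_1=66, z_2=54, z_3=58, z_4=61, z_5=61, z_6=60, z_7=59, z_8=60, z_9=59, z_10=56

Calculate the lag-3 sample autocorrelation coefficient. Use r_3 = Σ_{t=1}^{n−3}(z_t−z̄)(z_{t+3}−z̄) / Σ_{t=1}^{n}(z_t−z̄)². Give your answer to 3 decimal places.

Mean z̄ = (66 + 54 + 58 + 61 + 61 + 60 + 59 + 60 + 59 + 56)/10 = 59.4000
Σ(z_t−z̄)(z_{t+3}−z̄) = (10.5600) + (-8.6400) + (-0.8400) + (-0.6400) + (0.9600) + (-0.2400) + (1.3600) = 2.5200
Denominator Σ(z_t−z̄)² = 92.4000
r_3 = 2.5200 / 92.4000 = 0.027

0.027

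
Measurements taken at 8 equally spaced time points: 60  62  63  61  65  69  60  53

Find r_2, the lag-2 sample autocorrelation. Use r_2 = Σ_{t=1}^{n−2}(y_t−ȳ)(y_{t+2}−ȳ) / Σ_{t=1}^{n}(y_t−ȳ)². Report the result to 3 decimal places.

-0.484

Mean ȳ = (60 + 62 + 63 + 61 + 65 + 69 + 60 + 53)/8 = 61.6250
Deviations from mean: -1.6250, 0.3750, 1.3750, -0.6250, 3.3750, 7.3750, -1.6250, -8.6250
Σ(y_t−ȳ)(y_{t+2}−ȳ) = (-2.2344) + (-0.2344) + (4.6406) + (-4.6094) + (-5.4844) + (-63.6094) = -71.5313
Denominator Σ(y_t−ȳ)² = 147.8750
r_2 = -71.5313 / 147.8750 = -0.484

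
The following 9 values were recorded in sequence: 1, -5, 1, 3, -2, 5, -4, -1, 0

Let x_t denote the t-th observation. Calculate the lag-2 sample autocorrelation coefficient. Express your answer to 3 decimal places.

Mean x̄ = (1 − 5 + 1 + 3 − 2 + 5 − 4 − 1 + 0)/9 = -0.2222
Numerator Σ_{t=1}^{7}(x_t−x̄)(x_{t+2}−x̄) = 2.5679
Denominator Σ(x_t−x̄)² = 81.5556
r_2 = 2.5679 / 81.5556 = 0.031

0.031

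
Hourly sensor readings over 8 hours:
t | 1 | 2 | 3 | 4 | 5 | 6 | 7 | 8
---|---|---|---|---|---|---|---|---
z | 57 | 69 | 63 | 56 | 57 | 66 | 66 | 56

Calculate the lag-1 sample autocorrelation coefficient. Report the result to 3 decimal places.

-0.144

Mean z̄ = (57 + 69 + 63 + 56 + 57 + 66 + 66 + 56)/8 = 61.2500
Deviations from mean: -4.2500, 7.7500, 1.7500, -5.2500, -4.2500, 4.7500, 4.7500, -5.2500
Σ(z_t−z̄)(z_{t+1}−z̄) = (-32.9375) + (13.5625) + (-9.1875) + (22.3125) + (-20.1875) + (22.5625) + (-24.9375) = -28.8125
Denominator Σ(z_t−z̄)² = 199.5000
r_1 = -28.8125 / 199.5000 = -0.144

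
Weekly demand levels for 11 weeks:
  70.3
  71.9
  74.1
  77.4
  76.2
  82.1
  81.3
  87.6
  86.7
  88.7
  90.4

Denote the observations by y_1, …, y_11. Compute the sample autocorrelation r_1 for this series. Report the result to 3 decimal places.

Mean ȳ = (70.3 + 71.9 + 74.1 + 77.4 + 76.2 + 82.1 + 81.3 + 87.6 + 86.7 + 88.7 + 90.4)/11 = 80.6091
Numerator Σ_{t=1}^{10}(y_t−ȳ)(y_{t+1}−ȳ) = 351.8745
Denominator Σ(y_t−ȳ)² = 504.2291
r_1 = 351.8745 / 504.2291 = 0.698

0.698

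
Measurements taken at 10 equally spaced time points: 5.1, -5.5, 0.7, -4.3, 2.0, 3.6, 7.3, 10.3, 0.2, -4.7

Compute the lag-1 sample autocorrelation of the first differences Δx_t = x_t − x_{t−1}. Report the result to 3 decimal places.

-0.216

First differences Δx: -10.6, 6.2, -5.0, 6.3, 1.6, 3.7, 3.0, -10.1, -4.9
Mean of differences = -1.0889
Numerator Σ(Δx_t−Δx̄)(Δx_{t+1}−Δx̄) = -76.9090
Denominator Σ(Δx_t−Δx̄)² = 356.0889
r_1(Δx) = -76.9090 / 356.0889 = -0.216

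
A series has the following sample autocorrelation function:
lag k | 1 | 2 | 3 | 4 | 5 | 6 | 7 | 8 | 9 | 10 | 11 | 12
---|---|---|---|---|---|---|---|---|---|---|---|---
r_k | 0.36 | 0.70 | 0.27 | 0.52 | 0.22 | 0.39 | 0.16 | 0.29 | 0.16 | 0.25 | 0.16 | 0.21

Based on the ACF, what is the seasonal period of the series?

2

The largest autocorrelation is r_2 = 0.70, with weaker echoes at lags 4 (0.52) and 6 (0.39); the remaining lags stay at or below 0.36.
The dominant spike at lag 2 indicates a seasonal period of 2.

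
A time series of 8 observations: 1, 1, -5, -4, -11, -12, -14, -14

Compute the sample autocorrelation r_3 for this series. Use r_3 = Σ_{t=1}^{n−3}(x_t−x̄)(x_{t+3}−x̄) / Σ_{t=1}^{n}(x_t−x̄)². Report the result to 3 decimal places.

-0.041

Mean x̄ = (1 + 1 − 5 − 4 − 11 − 12 − 14 − 14)/8 = -7.2500
Deviations from mean: 8.2500, 8.2500, 2.2500, 3.2500, -3.7500, -4.7500, -6.7500, -6.7500
Σ(x_t−x̄)(x_{t+3}−x̄) = (26.8125) + (-30.9375) + (-10.6875) + (-21.9375) + (25.3125) = -11.4375
Denominator Σ(x_t−x̄)² = 279.5000
r_3 = -11.4375 / 279.5000 = -0.041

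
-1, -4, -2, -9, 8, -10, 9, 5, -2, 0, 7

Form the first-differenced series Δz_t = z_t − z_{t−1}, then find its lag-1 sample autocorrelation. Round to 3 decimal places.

First differences Δz: -3, 2, -7, 17, -18, 19, -4, -7, 2, 7
Mean of differences = 0.8000
Numerator Σ(Δz_t−Δz̄)(Δz_{t+1}−Δz̄) = -838.8400
Denominator Σ(Δz_t−Δz̄)² = 1147.6000
r_1(Δz) = -838.8400 / 1147.6000 = -0.731

-0.731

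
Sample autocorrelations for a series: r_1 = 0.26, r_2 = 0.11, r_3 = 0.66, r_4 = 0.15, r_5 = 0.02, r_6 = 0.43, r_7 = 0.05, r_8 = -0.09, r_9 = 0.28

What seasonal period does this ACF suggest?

3

The largest autocorrelation is r_3 = 0.66, with weaker echoes at lags 6 (0.43) and 9 (0.28); the remaining lags stay at or below 0.26. The elevated value at lag 1 (0.26), dropping to 0.11 at lag 2, reflects decaying short-term dependence rather than seasonality.
The dominant spike at lag 3 indicates a seasonal period of 3.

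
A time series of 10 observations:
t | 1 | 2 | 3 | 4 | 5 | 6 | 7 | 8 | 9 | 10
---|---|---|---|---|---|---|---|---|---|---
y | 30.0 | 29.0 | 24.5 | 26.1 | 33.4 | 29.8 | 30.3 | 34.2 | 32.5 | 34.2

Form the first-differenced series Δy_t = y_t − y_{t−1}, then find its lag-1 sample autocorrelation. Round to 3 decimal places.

-0.261

First differences Δy: -1.0, -4.5, 1.6, 7.3, -3.6, 0.5, 3.9, -1.7, 1.7
Mean of differences = 0.4667
Numerator Σ(Δy_t−Δȳ)(Δy_{t+1}−Δȳ) = -28.5211
Denominator Σ(Δy_t−Δȳ)² = 109.3400
r_1(Δy) = -28.5211 / 109.3400 = -0.261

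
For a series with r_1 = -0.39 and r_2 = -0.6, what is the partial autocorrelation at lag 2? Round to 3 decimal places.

-0.887

φ_{22} = (r_2 − r_1²) / (1 − r_1²)
r_1² = (-0.39)² = 0.1521
Numerator = -0.6 − 0.1521 = -0.7521; denominator = 1 − 0.1521 = 0.8479
φ_{22} = -0.7521 / 0.8479 = -0.887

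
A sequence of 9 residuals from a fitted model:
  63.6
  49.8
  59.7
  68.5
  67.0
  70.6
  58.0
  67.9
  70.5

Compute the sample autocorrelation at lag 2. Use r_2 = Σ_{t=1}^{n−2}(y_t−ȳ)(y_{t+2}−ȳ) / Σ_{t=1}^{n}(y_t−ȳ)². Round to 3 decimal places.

Mean ȳ = (63.6 + 49.8 + 59.7 + 68.5 + 67.0 + 70.6 + 58.0 + 67.9 + 70.5)/9 = 63.9556
Numerator Σ_{t=1}^{7}(y_t−ȳ)(y_{t+2}−ȳ) = -76.4751
Denominator Σ(y_t−ȳ)² = 386.5422
r_2 = -76.4751 / 386.5422 = -0.198

-0.198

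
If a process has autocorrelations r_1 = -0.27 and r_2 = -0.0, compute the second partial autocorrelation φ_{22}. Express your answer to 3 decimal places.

φ_{22} = (r_2 − r_1²) / (1 − r_1²)
r_1² = (-0.27)² = 0.0729
Numerator = -0.0 − 0.0729 = -0.0729; denominator = 1 − 0.0729 = 0.9271
φ_{22} = -0.0729 / 0.9271 = -0.079

-0.079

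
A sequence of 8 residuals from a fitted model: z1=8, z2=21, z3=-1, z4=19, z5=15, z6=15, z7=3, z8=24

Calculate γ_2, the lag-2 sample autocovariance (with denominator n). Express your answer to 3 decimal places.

Mean z̄ = (8 + 21 − 1 + 19 + 15 + 15 + 3 + 24)/8 = 13.0000
Σ_{t=1}^{6}(z_t−z̄)(z_{t+2}−z̄) = 104.0000
γ_2 = 104.0000 / 8 = 13.000

13.000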